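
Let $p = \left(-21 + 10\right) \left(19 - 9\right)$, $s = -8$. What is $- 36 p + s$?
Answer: $3952$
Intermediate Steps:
$p = -110$ ($p = \left(-11\right) 10 = -110$)
$- 36 p + s = \left(-36\right) \left(-110\right) - 8 = 3960 - 8 = 3952$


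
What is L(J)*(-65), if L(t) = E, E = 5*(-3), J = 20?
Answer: 975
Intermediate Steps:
E = -15
L(t) = -15
L(J)*(-65) = -15*(-65) = 975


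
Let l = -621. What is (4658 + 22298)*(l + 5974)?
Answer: 144295468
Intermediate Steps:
(4658 + 22298)*(l + 5974) = (4658 + 22298)*(-621 + 5974) = 26956*5353 = 144295468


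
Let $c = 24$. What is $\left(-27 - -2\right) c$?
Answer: $-600$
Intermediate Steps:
$\left(-27 - -2\right) c = \left(-27 - -2\right) 24 = \left(-27 + 2\right) 24 = \left(-25\right) 24 = -600$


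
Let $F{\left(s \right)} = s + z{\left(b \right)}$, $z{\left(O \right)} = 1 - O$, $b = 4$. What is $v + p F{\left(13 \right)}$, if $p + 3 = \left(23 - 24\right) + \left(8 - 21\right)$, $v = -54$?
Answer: $-224$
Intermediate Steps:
$p = -17$ ($p = -3 + \left(\left(23 - 24\right) + \left(8 - 21\right)\right) = -3 + \left(-1 + \left(8 - 21\right)\right) = -3 - 14 = -17$)
$F{\left(s \right)} = -3 + s$ ($F{\left(s \right)} = s + \left(1 - 4\right) = s - 3 = -3 + s$)
$v + p F{\left(13 \right)} = -54 - 17 \left(-3 + 13\right) = -54 - 170 = -224$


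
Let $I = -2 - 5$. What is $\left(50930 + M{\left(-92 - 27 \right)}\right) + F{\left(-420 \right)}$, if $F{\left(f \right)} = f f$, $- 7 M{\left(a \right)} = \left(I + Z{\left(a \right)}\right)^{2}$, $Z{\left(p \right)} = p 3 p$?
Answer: $-257517038$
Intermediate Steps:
$Z{\left(p \right)} = 3 p^{2}$ ($Z{\left(p \right)} = 3 p p = 3 p^{2}$)
$I = -7$
$M{\left(a \right)} = - \frac{\left(-7 + 3 a^{2}\right)^{2}}{7}$
$F{\left(f \right)} = f^{2}$
$\left(50930 + M{\left(-92 - 27 \right)}\right) + F{\left(-420 \right)} = \left(50930 - \frac{\left(-7 + 3 \left(-92 - 27\right)^{2}\right)^{2}}{7}\right) + \left(-420\right)^{2} = \left(50930 - \frac{\left(-7 + 3 \left(-92 - 27\right)^{2}\right)^{2}}{7}\right) + 176400 = \left(50930 - \frac{\left(-7 + 3 \left(-119\right)^{2}\right)^{2}}{7}\right) + 176400 = \left(50930 - \frac{\left(-7 + 3 \cdot 14161\right)^{2}}{7}\right) + 176400 = \left(50930 - \frac{\left(-7 + 42483\right)^{2}}{7}\right) + 176400 = \left(50930 - \frac{42476^{2}}{7}\right) + 176400 = \left(50930 - 257744368\right) + 176400 = -257693438 + 176400 = -257517038$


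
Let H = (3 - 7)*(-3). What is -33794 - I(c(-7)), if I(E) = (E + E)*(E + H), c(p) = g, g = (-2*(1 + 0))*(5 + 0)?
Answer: -33754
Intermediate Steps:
H = 12 (H = -4*(-3) = 12)
g = -10 (g = -2*1*5 = -2*5 = -10)
c(p) = -10
I(E) = 2*E*(12 + E) (I(E) = (E + E)*(E + 12) = (2*E)*(12 + E) = 2*E*(12 + E))
-33794 - I(c(-7)) = -33794 - 2*(-10)*(12 - 10) = -33794 - 2*(-10)*2 = -33794 - 1*(-40) = -33794 + 40 = -33754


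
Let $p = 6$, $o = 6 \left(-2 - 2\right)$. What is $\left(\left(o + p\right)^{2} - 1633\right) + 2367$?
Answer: $1058$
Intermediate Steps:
$o = -24$ ($o = 6 \left(-4\right) = -24$)
$\left(\left(o + p\right)^{2} - 1633\right) + 2367 = \left(\left(-24 + 6\right)^{2} - 1633\right) + 2367 = \left(\left(-18\right)^{2} - 1633\right) + 2367 = \left(324 - 1633\right) + 2367 = -1309 + 2367 = 1058$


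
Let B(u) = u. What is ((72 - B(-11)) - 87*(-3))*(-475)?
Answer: -163400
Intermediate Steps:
((72 - B(-11)) - 87*(-3))*(-475) = ((72 - 1*(-11)) - 87*(-3))*(-475) = ((72 + 11) + 261)*(-475) = (83 + 261)*(-475) = 344*(-475) = -163400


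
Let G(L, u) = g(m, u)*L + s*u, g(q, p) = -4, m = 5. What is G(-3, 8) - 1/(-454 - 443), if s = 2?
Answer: 25117/897 ≈ 28.001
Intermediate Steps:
G(L, u) = -4*L + 2*u
G(-3, 8) - 1/(-454 - 443) = (-4*(-3) + 2*8) - 1/(-454 - 443) = (12 + 16) - 1/(-897) = 28 - 1*(-1/897) = 28 + 1/897 = 25117/897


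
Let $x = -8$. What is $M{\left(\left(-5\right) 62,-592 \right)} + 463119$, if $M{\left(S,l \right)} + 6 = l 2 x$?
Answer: $472585$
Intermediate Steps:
$M{\left(S,l \right)} = -6 - 16 l$ ($M{\left(S,l \right)} = -6 + l 2 \left(-8\right) = -6 + 2 l \left(-8\right) = -6 - 16 l$)
$M{\left(\left(-5\right) 62,-592 \right)} + 463119 = \left(-6 - -9472\right) + 463119 = \left(-6 + 9472\right) + 463119 = 9466 + 463119 = 472585$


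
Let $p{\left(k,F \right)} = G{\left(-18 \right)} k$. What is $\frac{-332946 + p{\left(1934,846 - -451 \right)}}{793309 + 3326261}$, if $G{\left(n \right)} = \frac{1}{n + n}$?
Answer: $- \frac{171257}{2118636} \approx -0.080834$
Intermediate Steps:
$G{\left(n \right)} = \frac{1}{2 n}$
$p{\left(k,F \right)} = - \frac{k}{36}$ ($p{\left(k,F \right)} = \frac{1}{2 \left(-18\right)} k = \frac{1}{2} \left(- \frac{1}{18}\right) k = - \frac{k}{36}$)
$\frac{-332946 + p{\left(1934,846 - -451 \right)}}{793309 + 3326261} = \frac{-332946 - \frac{967}{18}}{793309 + 3326261} = \frac{-332946 - \frac{967}{18}}{4119570} = \left(- \frac{5993995}{18}\right) \frac{1}{4119570} = - \frac{171257}{2118636}$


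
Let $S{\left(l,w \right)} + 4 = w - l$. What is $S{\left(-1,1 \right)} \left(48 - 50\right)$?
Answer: $4$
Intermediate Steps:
$S{\left(l,w \right)} = -4 + w - l$ ($S{\left(l,w \right)} = -4 - \left(l - w\right) = -4 + w - l$)
$S{\left(-1,1 \right)} \left(48 - 50\right) = \left(-4 + 1 - -1\right) \left(48 - 50\right) = \left(-4 + 1 + 1\right) \left(-2\right) = \left(-2\right) \left(-2\right) = 4$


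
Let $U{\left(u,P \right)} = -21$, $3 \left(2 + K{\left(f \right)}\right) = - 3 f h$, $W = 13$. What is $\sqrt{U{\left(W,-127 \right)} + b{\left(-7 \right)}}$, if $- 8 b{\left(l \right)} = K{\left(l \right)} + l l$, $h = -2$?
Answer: $\frac{i \sqrt{402}}{4} \approx 5.0125 i$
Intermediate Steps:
$K{\left(f \right)} = -2 + 2 f$ ($K{\left(f \right)} = -2 + \frac{- 3 f \left(-2\right)}{3} = -2 + \frac{6 f}{3} = -2 + 2 f$)
$b{\left(l \right)} = \frac{1}{4} - \frac{l}{4} - \frac{l^{2}}{8}$ ($b{\left(l \right)} = - \frac{\left(-2 + 2 l\right) + l l}{8} = - \frac{\left(-2 + 2 l\right) + l^{2}}{8} = - \frac{-2 + l^{2} + 2 l}{8} = \frac{1}{4} - \frac{l}{4} - \frac{l^{2}}{8}$)
$\sqrt{U{\left(W,-127 \right)} + b{\left(-7 \right)}} = \sqrt{-21 - \left(-2 + \frac{49}{8}\right)} = \sqrt{-21 + \left(\frac{1}{4} + \frac{7}{4} - \frac{49}{8}\right)} = \sqrt{-21 - \frac{33}{8}} = \sqrt{- \frac{201}{8}} = \frac{i \sqrt{402}}{4}$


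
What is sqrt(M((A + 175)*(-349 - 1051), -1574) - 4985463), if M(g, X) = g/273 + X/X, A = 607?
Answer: I*sqrt(7588987302)/39 ≈ 2233.7*I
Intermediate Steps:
M(g, X) = 1 + g/273 (M(g, X) = g*(1/273) + 1 = g/273 + 1 = 1 + g/273)
sqrt(M((A + 175)*(-349 - 1051), -1574) - 4985463) = sqrt((1 + ((607 + 175)*(-349 - 1051))/273) - 4985463) = sqrt((1 + (782*(-1400))/273) - 4985463) = sqrt((1 + (1/273)*(-1094800)) - 4985463) = sqrt((1 - 156400/39) - 4985463) = sqrt(-156361/39 - 4985463) = sqrt(-194589418/39) = I*sqrt(7588987302)/39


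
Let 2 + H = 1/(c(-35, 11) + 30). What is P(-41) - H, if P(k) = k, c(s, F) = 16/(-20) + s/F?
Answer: -55864/1431 ≈ -39.038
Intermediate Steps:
c(s, F) = -4/5 + s/F (c(s, F) = 16*(-1/20) + s/F = -4/5 + s/F)
H = -2807/1431 (H = -2 + 1/((-4/5 - 35/11) + 30) = -2 + 1/(-219/55 + 30) = -2 + 1/(1431/55) = -2 + 55/1431 = -2807/1431 ≈ -1.9616)
P(-41) - H = -41 - 1*(-2807/1431) = -41 + 2807/1431 = -55864/1431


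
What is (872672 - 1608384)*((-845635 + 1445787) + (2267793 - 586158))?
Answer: -1678738077344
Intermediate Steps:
(872672 - 1608384)*((-845635 + 1445787) + (2267793 - 586158)) = -735712*(600152 + 1681635) = -735712*2281787 = -1678738077344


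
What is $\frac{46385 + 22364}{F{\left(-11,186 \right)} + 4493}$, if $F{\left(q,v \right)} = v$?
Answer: $\frac{68749}{4679} \approx 14.693$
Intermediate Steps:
$\frac{46385 + 22364}{F{\left(-11,186 \right)} + 4493} = \frac{46385 + 22364}{186 + 4493} = \frac{68749}{4679}$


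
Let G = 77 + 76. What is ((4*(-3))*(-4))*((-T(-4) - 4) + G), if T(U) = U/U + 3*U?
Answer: 7680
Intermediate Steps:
G = 153
T(U) = 1 + 3*U
((4*(-3))*(-4))*((-T(-4) - 4) + G) = ((4*(-3))*(-4))*((-(1 + 3*(-4)) - 4) + 153) = (-12*(-4))*((-(1 - 12) - 4) + 153) = 48*((-1*(-11) - 4) + 153) = 48*((11 - 4) + 153) = 48*(7 + 153) = 48*160 = 7680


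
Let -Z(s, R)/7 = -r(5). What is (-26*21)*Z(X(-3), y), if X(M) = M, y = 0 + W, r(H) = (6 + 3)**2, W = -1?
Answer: -309582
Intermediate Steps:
r(H) = 81 (r(H) = 9**2 = 81)
y = -1 (y = 0 - 1 = -1)
Z(s, R) = 567 (Z(s, R) = -(-7)*81 = -7*(-81) = 567)
(-26*21)*Z(X(-3), y) = -26*21*567 = -546*567 = -309582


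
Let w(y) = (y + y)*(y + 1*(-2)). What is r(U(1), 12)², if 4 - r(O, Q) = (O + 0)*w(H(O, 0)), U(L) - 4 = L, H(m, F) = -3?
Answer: 21316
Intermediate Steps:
U(L) = 4 + L
w(y) = 2*y*(-2 + y) (w(y) = (2*y)*(y - 2) = (2*y)*(-2 + y) = 2*y*(-2 + y))
r(O, Q) = 4 - 30*O (r(O, Q) = 4 - (O + 0)*2*(-3)*(-2 - 3) = 4 - O*2*(-3)*(-5) = 4 - O*30 = 4 - 30*O)
r(U(1), 12)² = (4 - 30*(4 + 1))² = (4 - 30*5)² = (4 - 150)² = (-146)² = 21316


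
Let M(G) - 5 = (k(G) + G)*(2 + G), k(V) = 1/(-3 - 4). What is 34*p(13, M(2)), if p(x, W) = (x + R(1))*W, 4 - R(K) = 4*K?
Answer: 38454/7 ≈ 5493.4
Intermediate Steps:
k(V) = -⅐ (k(V) = 1/(-7) = -⅐)
M(G) = 5 + (2 + G)*(-⅐ + G) (M(G) = 5 + (-⅐ + G)*(2 + G) = 5 + (2 + G)*(-⅐ + G))
R(K) = 4 - 4*K
p(x, W) = W*x (p(x, W) = (x + (4 - 4*1))*W = (x + (4 - 4))*W = (x + 0)*W = x*W = W*x)
34*p(13, M(2)) = 34*((33/7 + 2² + (13/7)*2)*13) = 34*((33/7 + 4 + 26/7)*13) = 34*((87/7)*13) = 34*(1131/7) = 38454/7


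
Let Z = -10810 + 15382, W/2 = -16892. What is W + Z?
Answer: -29212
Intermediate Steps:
W = -33784 (W = 2*(-16892) = -33784)
Z = 4572
W + Z = -33784 + 4572 = -29212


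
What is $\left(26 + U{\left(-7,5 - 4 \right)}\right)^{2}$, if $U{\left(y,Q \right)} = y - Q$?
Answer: $324$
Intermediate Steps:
$\left(26 + U{\left(-7,5 - 4 \right)}\right)^{2} = \left(26 - 8\right)^{2} = 18^{2} = 324$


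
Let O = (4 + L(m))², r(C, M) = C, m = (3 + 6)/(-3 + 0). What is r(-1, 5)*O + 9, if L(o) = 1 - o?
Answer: -55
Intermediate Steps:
m = -3 (m = 9/(-3) = 9*(-⅓) = -3)
O = 64 (O = (4 + (1 - 1*(-3)))² = (4 + (1 + 3))² = (4 + 4)² = 8² = 64)
r(-1, 5)*O + 9 = -1*64 + 9 = -64 + 9 = -55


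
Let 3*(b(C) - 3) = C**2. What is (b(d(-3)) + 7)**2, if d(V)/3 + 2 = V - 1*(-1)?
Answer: 3364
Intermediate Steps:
d(V) = -3 + 3*V (d(V) = -6 + 3*(V - 1*(-1)) = -6 + 3*(V + 1) = -6 + 3*(1 + V) = -6 + (3 + 3*V) = -3 + 3*V)
b(C) = 3 + C**2/3
(b(d(-3)) + 7)**2 = ((3 + (-3 + 3*(-3))**2/3) + 7)**2 = ((3 + (-3 - 9)**2/3) + 7)**2 = ((3 + (1/3)*(-12)**2) + 7)**2 = ((3 + (1/3)*144) + 7)**2 = ((3 + 48) + 7)**2 = (51 + 7)**2 = 58**2 = 3364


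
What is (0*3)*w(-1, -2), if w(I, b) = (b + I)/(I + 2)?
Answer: 0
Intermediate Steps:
w(I, b) = (I + b)/(2 + I)
(0*3)*w(-1, -2) = (0*3)*((-1 - 2)/(2 - 1)) = 0*(-3/1) = 0*(1*(-3)) = 0*(-3) = 0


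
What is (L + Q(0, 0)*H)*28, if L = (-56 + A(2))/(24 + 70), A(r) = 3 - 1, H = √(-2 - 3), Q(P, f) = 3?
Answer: -756/47 + 84*I*√5 ≈ -16.085 + 187.83*I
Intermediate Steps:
H = I*√5 (H = √(-5) = I*√5 ≈ 2.2361*I)
A(r) = 2
L = -27/47 (L = (-56 + 2)/(24 + 70) = -54/94 = -54*1/94 = -27/47 ≈ -0.57447)
(L + Q(0, 0)*H)*28 = (-27/47 + 3*(I*√5))*28 = (-27/47 + 3*I*√5)*28 = -756/47 + 84*I*√5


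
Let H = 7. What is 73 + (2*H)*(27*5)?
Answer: 1963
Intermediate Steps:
73 + (2*H)*(27*5) = 73 + (2*7)*(27*5) = 73 + 14*135 = 73 + 1890 = 1963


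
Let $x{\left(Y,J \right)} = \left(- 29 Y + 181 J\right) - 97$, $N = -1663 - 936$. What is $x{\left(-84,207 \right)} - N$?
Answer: $42405$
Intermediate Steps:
$N = -2599$ ($N = -1663 - 936 = -2599$)
$x{\left(Y,J \right)} = -97 - 29 Y + 181 J$
$x{\left(-84,207 \right)} - N = \left(-97 - -2436 + 181 \cdot 207\right) - -2599 = \left(-97 + 2436 + 37467\right) + 2599 = 39806 + 2599 = 42405$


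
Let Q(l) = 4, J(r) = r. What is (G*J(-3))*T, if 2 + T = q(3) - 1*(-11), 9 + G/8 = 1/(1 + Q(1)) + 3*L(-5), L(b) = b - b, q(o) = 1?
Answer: 2112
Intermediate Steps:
L(b) = 0
G = -352/5 (G = -72 + 8*(1/(1 + 4) + 3*0) = -72 + 8*(1/5 + 0) = -72 + 8*(1/5) = -72 + 8/5 = -352/5 ≈ -70.400)
T = 10 (T = -2 + (1 - 1*(-11)) = -2 + (1 + 11) = -2 + 12 = 10)
(G*J(-3))*T = -352/5*(-3)*10 = (1056/5)*10 = 2112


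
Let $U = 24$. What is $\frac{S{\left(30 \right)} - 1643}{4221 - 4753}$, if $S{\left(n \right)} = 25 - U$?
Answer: $\frac{821}{266} \approx 3.0865$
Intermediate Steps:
$S{\left(n \right)} = 1$ ($S{\left(n \right)} = 25 - 24 = 1$)
$\frac{S{\left(30 \right)} - 1643}{4221 - 4753} = \frac{1 - 1643}{4221 - 4753} = - \frac{1642}{-532} = \left(-1642\right) \left(- \frac{1}{532}\right) = \frac{821}{266}$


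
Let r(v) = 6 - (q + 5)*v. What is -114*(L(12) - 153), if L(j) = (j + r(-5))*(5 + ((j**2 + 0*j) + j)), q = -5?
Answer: -312930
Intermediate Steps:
r(v) = 6 (r(v) = 6 - (-5 + 5)*v = 6 - 0*v = 6 - 1*0 = 6 + 0 = 6)
L(j) = (6 + j)*(5 + j + j**2) (L(j) = (j + 6)*(5 + ((j**2 + 0*j) + j)) = (6 + j)*(5 + ((j**2 + 0) + j)) = (6 + j)*(5 + (j**2 + j)) = (6 + j)*(5 + (j + j**2)) = (6 + j)*(5 + j + j**2))
-114*(L(12) - 153) = -114*((30 + 12**3 + 7*12**2 + 11*12) - 153) = -114*((30 + 1728 + 7*144 + 132) - 153) = -114*((30 + 1728 + 1008 + 132) - 153) = -114*(2898 - 153) = -114*2745 = -312930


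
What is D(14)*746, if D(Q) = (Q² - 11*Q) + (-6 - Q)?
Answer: 16412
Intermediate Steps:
D(Q) = -6 + Q² - 12*Q
D(14)*746 = (-6 + 14² - 12*14)*746 = (-6 + 196 - 168)*746 = 22*746 = 16412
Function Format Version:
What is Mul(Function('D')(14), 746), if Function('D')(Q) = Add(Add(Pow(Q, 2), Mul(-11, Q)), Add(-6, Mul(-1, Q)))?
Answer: 16412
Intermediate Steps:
Function('D')(Q) = Add(-6, Pow(Q, 2), Mul(-12, Q))
Mul(Function('D')(14), 746) = Mul(Add(-6, Pow(14, 2), Mul(-12, 14)), 746) = Mul(Add(-6, 196, -168), 746) = Mul(22, 746) = 16412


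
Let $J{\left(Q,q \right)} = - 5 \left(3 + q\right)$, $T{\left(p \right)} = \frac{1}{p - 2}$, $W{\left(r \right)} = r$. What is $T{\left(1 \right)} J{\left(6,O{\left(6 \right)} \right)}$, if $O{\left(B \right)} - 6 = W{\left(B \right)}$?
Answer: $75$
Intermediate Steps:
$O{\left(B \right)} = 6 + B$
$T{\left(p \right)} = \frac{1}{-2 + p}$
$J{\left(Q,q \right)} = -15 - 5 q$
$T{\left(1 \right)} J{\left(6,O{\left(6 \right)} \right)} = \frac{-15 - 5 \left(6 + 6\right)}{-2 + 1} = \frac{-15 - 60}{-1} = - (-15 - 60) = \left(-1\right) \left(-75\right) = 75$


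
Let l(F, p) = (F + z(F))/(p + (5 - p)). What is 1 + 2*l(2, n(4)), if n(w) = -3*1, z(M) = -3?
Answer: ⅗ ≈ 0.60000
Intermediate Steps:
n(w) = -3
l(F, p) = -⅗ + F/5 (l(F, p) = (F - 3)/(p + (5 - p)) = (-3 + F)/5 = (-3 + F)*(⅕) = -⅗ + F/5)
1 + 2*l(2, n(4)) = 1 + 2*(-⅗ + (⅕)*2) = 1 + 2*(-⅗ + ⅖) = 1 + 2*(-⅕) = 1 - ⅖ = ⅗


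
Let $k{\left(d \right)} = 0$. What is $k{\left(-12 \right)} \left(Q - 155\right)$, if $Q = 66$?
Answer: $0$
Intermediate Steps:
$k{\left(-12 \right)} \left(Q - 155\right) = 0 \left(66 - 155\right) = 0 \left(-89\right) = 0$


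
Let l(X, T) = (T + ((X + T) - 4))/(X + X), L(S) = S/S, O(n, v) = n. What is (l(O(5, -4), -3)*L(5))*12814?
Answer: -6407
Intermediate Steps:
L(S) = 1
l(X, T) = (-4 + X + 2*T)/(2*X) (l(X, T) = (T + ((T + X) - 4))/((2*X)) = (T + (-4 + T + X))*(1/(2*X)) = (-4 + X + 2*T)*(1/(2*X)) = (-4 + X + 2*T)/(2*X))
(l(O(5, -4), -3)*L(5))*12814 = (((-2 - 3 + (½)*5)/5)*1)*12814 = (((-2 - 3 + 5/2)/5)*1)*12814 = (((⅕)*(-5/2))*1)*12814 = -½*1*12814 = -½*12814 = -6407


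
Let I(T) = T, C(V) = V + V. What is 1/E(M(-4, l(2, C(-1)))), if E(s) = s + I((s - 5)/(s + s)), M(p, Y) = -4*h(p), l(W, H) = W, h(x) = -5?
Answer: 8/163 ≈ 0.049080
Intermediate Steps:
C(V) = 2*V
M(p, Y) = 20 (M(p, Y) = -4*(-5) = 20)
E(s) = s + (-5 + s)/(2*s) (E(s) = s + (s - 5)/(s + s) = s + (-5 + s)/((2*s)) = s + (-5 + s)*(1/(2*s)) = s + (-5 + s)/(2*s))
1/E(M(-4, l(2, C(-1)))) = 1/(½ + 20 - 5/2/20) = 1/(½ + 20 - 5/2*1/20) = 1/(½ + 20 - ⅛) = 1/(163/8) = 8/163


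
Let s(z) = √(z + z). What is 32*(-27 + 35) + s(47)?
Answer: 256 + √94 ≈ 265.70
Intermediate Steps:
s(z) = √2*√z (s(z) = √(2*z) = √2*√z)
32*(-27 + 35) + s(47) = 32*(-27 + 35) + √2*√47 = 32*8 + √94 = 256 + √94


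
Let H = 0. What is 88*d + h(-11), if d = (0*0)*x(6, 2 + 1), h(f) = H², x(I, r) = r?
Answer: 0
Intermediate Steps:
h(f) = 0 (h(f) = 0² = 0)
d = 0 (d = (0*0)*(2 + 1) = 0*3 = 0)
88*d + h(-11) = 88*0 + 0 = 0 + 0 = 0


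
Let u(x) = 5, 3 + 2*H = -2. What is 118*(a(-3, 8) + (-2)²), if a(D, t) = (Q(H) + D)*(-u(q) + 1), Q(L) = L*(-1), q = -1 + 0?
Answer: 708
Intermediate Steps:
q = -1
H = -5/2 (H = -3/2 + (½)*(-2) = -3/2 - 1 = -5/2 ≈ -2.5000)
Q(L) = -L
a(D, t) = -10 - 4*D (a(D, t) = (-1*(-5/2) + D)*(-1*5 + 1) = (5/2 + D)*(-5 + 1) = (5/2 + D)*(-4) = -10 - 4*D)
118*(a(-3, 8) + (-2)²) = 118*((-10 - 4*(-3)) + (-2)²) = 118*((-10 + 12) + 4) = 118*(2 + 4) = 118*6 = 708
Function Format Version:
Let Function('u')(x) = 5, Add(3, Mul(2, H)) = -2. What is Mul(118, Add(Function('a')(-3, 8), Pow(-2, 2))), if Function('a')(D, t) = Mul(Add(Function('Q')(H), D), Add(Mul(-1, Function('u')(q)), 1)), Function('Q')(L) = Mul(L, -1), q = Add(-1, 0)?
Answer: 708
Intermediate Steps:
q = -1
H = Rational(-5, 2) (H = Add(Rational(-3, 2), Mul(Rational(1, 2), -2)) = Add(Rational(-3, 2), -1) = Rational(-5, 2) ≈ -2.5000)
Function('Q')(L) = Mul(-1, L)
Function('a')(D, t) = Add(-10, Mul(-4, D)) (Function('a')(D, t) = Mul(Add(Mul(-1, Rational(-5, 2)), D), Add(Mul(-1, 5), 1)) = Mul(Add(Rational(5, 2), D), Add(-5, 1)) = Mul(Add(Rational(5, 2), D), -4) = Add(-10, Mul(-4, D)))
Mul(118, Add(Function('a')(-3, 8), Pow(-2, 2))) = Mul(118, Add(Add(-10, Mul(-4, -3)), Pow(-2, 2))) = Mul(118, Add(Add(-10, 12), 4)) = Mul(118, Add(2, 4)) = Mul(118, 6) = 708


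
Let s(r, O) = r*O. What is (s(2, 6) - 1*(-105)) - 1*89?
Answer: 28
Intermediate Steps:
s(r, O) = O*r
(s(2, 6) - 1*(-105)) - 1*89 = (6*2 - 1*(-105)) - 1*89 = (12 + 105) - 89 = 117 - 89 = 28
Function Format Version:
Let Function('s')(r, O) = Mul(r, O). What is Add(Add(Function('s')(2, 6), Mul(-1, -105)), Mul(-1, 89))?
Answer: 28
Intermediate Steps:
Function('s')(r, O) = Mul(O, r)
Add(Add(Function('s')(2, 6), Mul(-1, -105)), Mul(-1, 89)) = Add(Add(Mul(6, 2), Mul(-1, -105)), Mul(-1, 89)) = Add(Add(12, 105), -89) = Add(117, -89) = 28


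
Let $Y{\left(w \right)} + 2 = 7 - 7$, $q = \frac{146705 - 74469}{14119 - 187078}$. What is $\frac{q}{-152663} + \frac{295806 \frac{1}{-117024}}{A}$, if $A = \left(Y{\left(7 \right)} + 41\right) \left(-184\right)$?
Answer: $\frac{437291829610687}{1231861328504317056} \approx 0.00035498$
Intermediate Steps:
$q = - \frac{72236}{172959}$ ($q = \frac{72236}{-172959} = 72236 \left(- \frac{1}{172959}\right) = - \frac{72236}{172959} \approx -0.41765$)
$Y{\left(w \right)} = -2$ ($Y{\left(w \right)} = -2 + \left(7 - 7\right) = -2 + 0 = -2$)
$A = -7176$ ($A = \left(-2 + 41\right) \left(-184\right) = 39 \left(-184\right) = -7176$)
$\frac{q}{-152663} + \frac{295806 \frac{1}{-117024}}{A} = - \frac{72236}{172959 \left(-152663\right)} + \frac{295806 \frac{1}{-117024}}{-7176} = \left(- \frac{72236}{172959}\right) \left(- \frac{1}{152663}\right) + 295806 \left(- \frac{1}{117024}\right) \left(- \frac{1}{7176}\right) = \frac{72236}{26404439817} - - \frac{49301}{139960704} = \frac{72236}{26404439817} + \frac{49301}{139960704} = \frac{437291829610687}{1231861328504317056}$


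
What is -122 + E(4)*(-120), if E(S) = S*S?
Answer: -2042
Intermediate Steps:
E(S) = S²
-122 + E(4)*(-120) = -122 + 4²*(-120) = -122 + 16*(-120) = -122 - 1920 = -2042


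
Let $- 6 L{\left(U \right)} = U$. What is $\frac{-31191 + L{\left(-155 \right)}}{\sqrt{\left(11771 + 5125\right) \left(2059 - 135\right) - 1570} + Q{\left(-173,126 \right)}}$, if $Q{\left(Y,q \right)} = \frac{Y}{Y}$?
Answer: $\frac{186991}{195037998} - \frac{186991 \sqrt{32506334}}{195037998} \approx -5.4652$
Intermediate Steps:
$L{\left(U \right)} = - \frac{U}{6}$
$Q{\left(Y,q \right)} = 1$
$\frac{-31191 + L{\left(-155 \right)}}{\sqrt{\left(11771 + 5125\right) \left(2059 - 135\right) - 1570} + Q{\left(-173,126 \right)}} = \frac{-31191 - - \frac{155}{6}}{\sqrt{\left(11771 + 5125\right) \left(2059 - 135\right) - 1570} + 1} = \frac{-31191 + \frac{155}{6}}{\sqrt{16896 \cdot 1924 - 1570} + 1} = - \frac{186991}{6 \left(\sqrt{32507904 - 1570} + 1\right)} = - \frac{186991}{6 \left(\sqrt{32506334} + 1\right)} = - \frac{186991}{6 \left(1 + \sqrt{32506334}\right)}$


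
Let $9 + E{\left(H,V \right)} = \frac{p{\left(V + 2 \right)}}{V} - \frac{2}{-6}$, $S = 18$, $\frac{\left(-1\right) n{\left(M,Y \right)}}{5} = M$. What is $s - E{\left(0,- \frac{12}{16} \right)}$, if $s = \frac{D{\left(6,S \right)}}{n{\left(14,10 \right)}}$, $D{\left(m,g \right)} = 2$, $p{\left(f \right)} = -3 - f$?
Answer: $\frac{104}{35} \approx 2.9714$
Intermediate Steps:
$n{\left(M,Y \right)} = - 5 M$
$E{\left(H,V \right)} = - \frac{26}{3} + \frac{-5 - V}{V}$ ($E{\left(H,V \right)} = -9 + \left(\frac{-3 - \left(V + 2\right)}{V} - \frac{2}{-6}\right) = -9 + \left(\frac{-3 - \left(2 + V\right)}{V} - - \frac{1}{3}\right) = -9 + \left(\frac{-3 - \left(2 + V\right)}{V} + \frac{1}{3}\right) = -9 + \left(\frac{-5 - V}{V} + \frac{1}{3}\right) = -9 + \left(\frac{1}{3} + \frac{-5 - V}{V}\right) = - \frac{26}{3} + \frac{-5 - V}{V}$)
$s = - \frac{1}{35}$ ($s = \frac{2}{\left(-5\right) 14} = \frac{2}{-70} = 2 \left(- \frac{1}{70}\right) = - \frac{1}{35} \approx -0.028571$)
$s - E{\left(0,- \frac{12}{16} \right)} = - \frac{1}{35} - \left(- \frac{29}{3} - \frac{5}{\left(-12\right) \frac{1}{16}}\right) = - \frac{1}{35} - \left(- \frac{29}{3} - \frac{5}{- \frac{3}{4}}\right) = - \frac{1}{35} - \left(- \frac{29}{3} - - \frac{20}{3}\right) = - \frac{1}{35} - \left(- \frac{29}{3} + \frac{20}{3}\right) = - \frac{1}{35} - -3 = - \frac{1}{35} + 3 = \frac{104}{35}$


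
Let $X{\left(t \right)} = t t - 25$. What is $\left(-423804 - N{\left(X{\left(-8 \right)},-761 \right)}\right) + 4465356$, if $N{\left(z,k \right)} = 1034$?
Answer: $4040518$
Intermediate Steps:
$X{\left(t \right)} = -25 + t^{2}$ ($X{\left(t \right)} = t^{2} - 25 = -25 + t^{2}$)
$\left(-423804 - N{\left(X{\left(-8 \right)},-761 \right)}\right) + 4465356 = \left(-423804 - 1034\right) + 4465356 = -424838 + 4465356 = 4040518$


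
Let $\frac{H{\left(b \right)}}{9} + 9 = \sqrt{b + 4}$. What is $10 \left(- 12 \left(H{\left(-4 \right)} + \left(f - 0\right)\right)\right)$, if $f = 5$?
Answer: $9120$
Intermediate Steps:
$H{\left(b \right)} = -81 + 9 \sqrt{4 + b}$ ($H{\left(b \right)} = -81 + 9 \sqrt{b + 4} = -81 + 9 \sqrt{4 + b}$)
$10 \left(- 12 \left(H{\left(-4 \right)} + \left(f - 0\right)\right)\right) = 10 \left(- 12 \left(\left(-81 + 9 \sqrt{4 - 4}\right) + \left(5 - 0\right)\right)\right) = 10 \left(- 12 \left(\left(-81 + 9 \sqrt{0}\right) + \left(5 + 0\right)\right)\right) = 10 \left(- 12 \left(\left(-81 + 9 \cdot 0\right) + 5\right)\right) = 10 \left(- 12 \left(\left(-81 + 0\right) + 5\right)\right) = 10 \left(- 12 \left(-81 + 5\right)\right) = 10 \left(\left(-12\right) \left(-76\right)\right) = 10 \cdot 912 = 9120$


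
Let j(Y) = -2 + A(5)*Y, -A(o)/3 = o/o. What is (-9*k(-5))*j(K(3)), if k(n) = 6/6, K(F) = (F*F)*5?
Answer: 1233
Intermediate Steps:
K(F) = 5*F² (K(F) = F²*5 = 5*F²)
k(n) = 1 (k(n) = 6*(⅙) = 1)
A(o) = -3 (A(o) = -3*o/o = -3*1 = -3)
j(Y) = -2 - 3*Y
(-9*k(-5))*j(K(3)) = (-9*1)*(-2 - 15*3²) = -9*(-2 - 15*9) = -9*(-2 - 3*45) = -9*(-2 - 135) = -9*(-137) = 1233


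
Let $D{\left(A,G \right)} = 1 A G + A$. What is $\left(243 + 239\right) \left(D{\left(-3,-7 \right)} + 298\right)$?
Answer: $152312$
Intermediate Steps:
$D{\left(A,G \right)} = A + A G$ ($D{\left(A,G \right)} = A G + A = A + A G$)
$\left(243 + 239\right) \left(D{\left(-3,-7 \right)} + 298\right) = \left(243 + 239\right) \left(- 3 \left(1 - 7\right) + 298\right) = 482 \left(\left(-3\right) \left(-6\right) + 298\right) = 482 \left(18 + 298\right) = 482 \cdot 316 = 152312$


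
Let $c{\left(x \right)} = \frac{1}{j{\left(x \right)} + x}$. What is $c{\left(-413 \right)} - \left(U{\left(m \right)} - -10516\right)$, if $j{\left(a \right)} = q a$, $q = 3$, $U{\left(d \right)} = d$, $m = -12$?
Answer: $- \frac{17352609}{1652} \approx -10504.0$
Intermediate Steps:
$j{\left(a \right)} = 3 a$
$c{\left(x \right)} = \frac{1}{4 x}$ ($c{\left(x \right)} = \frac{1}{3 x + x} = \frac{1}{4 x}$)
$c{\left(-413 \right)} - \left(U{\left(m \right)} - -10516\right) = \frac{1}{4 \left(-413\right)} - \left(-12 - -10516\right) = \frac{1}{4} \left(- \frac{1}{413}\right) - \left(-12 + 10516\right) = - \frac{1}{1652} - 10504 = - \frac{17352609}{1652}$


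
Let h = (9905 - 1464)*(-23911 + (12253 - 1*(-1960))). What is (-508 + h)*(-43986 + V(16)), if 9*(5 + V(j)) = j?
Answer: 32409144547378/9 ≈ 3.6010e+12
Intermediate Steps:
V(j) = -5 + j/9
h = -81860818 (h = 8441*(-23911 + (12253 + 1960)) = 8441*(-23911 + 14213) = 8441*(-9698) = -81860818)
(-508 + h)*(-43986 + V(16)) = (-508 - 81860818)*(-43986 + (-5 + (⅑)*16)) = -81861326*(-43986 + (-5 + 16/9)) = -81861326*(-43986 - 29/9) = -81861326*(-395903/9) = 32409144547378/9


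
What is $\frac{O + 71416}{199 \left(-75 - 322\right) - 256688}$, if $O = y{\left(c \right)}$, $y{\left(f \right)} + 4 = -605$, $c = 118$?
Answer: $- \frac{70807}{335691} \approx -0.21093$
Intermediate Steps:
$y{\left(f \right)} = -609$ ($y{\left(f \right)} = -4 - 605 = -609$)
$O = -609$
$\frac{O + 71416}{199 \left(-75 - 322\right) - 256688} = \frac{-609 + 71416}{199 \left(-75 - 322\right) - 256688} = \frac{70807}{199 \left(-397\right) - 256688} = \frac{70807}{-79003 - 256688} = \frac{70807}{-335691} = 70807 \left(- \frac{1}{335691}\right) = - \frac{70807}{335691}$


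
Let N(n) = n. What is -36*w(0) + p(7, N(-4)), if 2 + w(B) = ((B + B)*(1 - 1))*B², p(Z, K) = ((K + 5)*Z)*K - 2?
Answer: 42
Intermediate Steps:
p(Z, K) = -2 + K*Z*(5 + K) (p(Z, K) = ((5 + K)*Z)*K - 2 = (Z*(5 + K))*K - 2 = K*Z*(5 + K) - 2 = -2 + K*Z*(5 + K))
w(B) = -2 (w(B) = -2 + ((B + B)*(1 - 1))*B² = -2 + ((2*B)*0)*B² = -2 + 0*B² = -2 + 0 = -2)
-36*w(0) + p(7, N(-4)) = -36*(-2) + (-2 + 7*(-4)² + 5*(-4)*7) = 72 + (-2 + 7*16 - 140) = 72 + (-2 + 112 - 140) = 72 - 30 = 42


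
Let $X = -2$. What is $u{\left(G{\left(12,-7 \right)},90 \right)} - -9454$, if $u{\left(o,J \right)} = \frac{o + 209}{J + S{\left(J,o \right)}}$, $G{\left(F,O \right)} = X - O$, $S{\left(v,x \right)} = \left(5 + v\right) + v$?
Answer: $\frac{2600064}{275} \approx 9454.8$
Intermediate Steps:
$S{\left(v,x \right)} = 5 + 2 v$
$G{\left(F,O \right)} = -2 - O$
$u{\left(o,J \right)} = \frac{209 + o}{5 + 3 J}$ ($u{\left(o,J \right)} = \frac{o + 209}{J + \left(5 + 2 J\right)} = \frac{209 + o}{5 + 3 J}$)
$u{\left(G{\left(12,-7 \right)},90 \right)} - -9454 = \frac{209 - -5}{5 + 3 \cdot 90} - -9454 = \frac{209 + \left(-2 + 7\right)}{5 + 270} + 9454 = \frac{209 + 5}{275} + 9454 = \frac{1}{275} \cdot 214 + 9454 = \frac{214}{275} + 9454 = \frac{2600064}{275}$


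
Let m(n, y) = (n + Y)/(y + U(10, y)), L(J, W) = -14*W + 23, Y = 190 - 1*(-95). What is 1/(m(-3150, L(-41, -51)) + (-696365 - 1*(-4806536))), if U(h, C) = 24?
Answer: 761/3127837266 ≈ 2.4330e-7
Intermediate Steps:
Y = 285 (Y = 190 + 95 = 285)
L(J, W) = 23 - 14*W
m(n, y) = (285 + n)/(24 + y) (m(n, y) = (n + 285)/(y + 24) = (285 + n)/(24 + y))
1/(m(-3150, L(-41, -51)) + (-696365 - 1*(-4806536))) = 1/((285 - 3150)/(24 + (23 - 14*(-51))) + (-696365 - 1*(-4806536))) = 1/(-2865/(24 + (23 + 714)) + (-696365 + 4806536)) = 1/(-2865/(24 + 737) + 4110171) = 1/(-2865/761 + 4110171) = 1/(3127837266/761) = 761/3127837266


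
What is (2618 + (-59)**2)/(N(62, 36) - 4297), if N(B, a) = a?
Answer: -6099/4261 ≈ -1.4314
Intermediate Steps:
(2618 + (-59)**2)/(N(62, 36) - 4297) = (2618 + (-59)**2)/(36 - 4297) = (2618 + 3481)/(-4261) = 6099*(-1/4261) = -6099/4261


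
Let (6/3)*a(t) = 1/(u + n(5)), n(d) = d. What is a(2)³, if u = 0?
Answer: 1/1000 ≈ 0.0010000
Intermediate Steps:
a(t) = ⅒ (a(t) = 1/(2*(0 + 5)) = (½)/5 = (½)*(⅕) = ⅒)
a(2)³ = (⅒)³ = 1/1000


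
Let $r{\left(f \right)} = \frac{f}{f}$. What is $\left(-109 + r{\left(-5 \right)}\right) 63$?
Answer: $-6804$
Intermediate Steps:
$r{\left(f \right)} = 1$
$\left(-109 + r{\left(-5 \right)}\right) 63 = \left(-109 + 1\right) 63 = \left(-108\right) 63 = -6804$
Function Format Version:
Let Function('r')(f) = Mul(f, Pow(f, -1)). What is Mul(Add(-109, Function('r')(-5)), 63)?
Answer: -6804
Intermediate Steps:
Function('r')(f) = 1
Mul(Add(-109, Function('r')(-5)), 63) = Mul(Add(-109, 1), 63) = Mul(-108, 63) = -6804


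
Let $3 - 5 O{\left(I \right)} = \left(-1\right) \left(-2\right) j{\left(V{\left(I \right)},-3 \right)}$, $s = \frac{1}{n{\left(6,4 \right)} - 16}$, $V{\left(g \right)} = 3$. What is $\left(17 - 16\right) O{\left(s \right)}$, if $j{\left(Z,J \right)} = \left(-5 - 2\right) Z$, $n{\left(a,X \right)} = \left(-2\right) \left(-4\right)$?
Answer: $9$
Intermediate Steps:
$n{\left(a,X \right)} = 8$
$s = - \frac{1}{8}$ ($s = \frac{1}{8 - 16} = \frac{1}{-8} = - \frac{1}{8} \approx -0.125$)
$j{\left(Z,J \right)} = - 7 Z$
$O{\left(I \right)} = 9$ ($O{\left(I \right)} = \frac{3}{5} - \frac{\left(-1\right) \left(-2\right) \left(\left(-7\right) 3\right)}{5} = \frac{3}{5} - \frac{2 \left(-21\right)}{5} = \frac{3}{5} - - \frac{42}{5} = \frac{3}{5} + \frac{42}{5} = 9$)
$\left(17 - 16\right) O{\left(s \right)} = \left(17 - 16\right) 9 = 1 \cdot 9 = 9$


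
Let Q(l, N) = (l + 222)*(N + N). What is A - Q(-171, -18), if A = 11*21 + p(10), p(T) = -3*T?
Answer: 2037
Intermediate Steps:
A = 201 (A = 11*21 - 3*10 = 231 - 30 = 201)
Q(l, N) = 2*N*(222 + l) (Q(l, N) = (222 + l)*(2*N) = 2*N*(222 + l))
A - Q(-171, -18) = 201 - 2*(-18)*(222 - 171) = 201 - 2*(-18)*51 = 201 - 1*(-1836) = 201 + 1836 = 2037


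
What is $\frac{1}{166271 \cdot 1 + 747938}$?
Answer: $\frac{1}{914209} \approx 1.0938 \cdot 10^{-6}$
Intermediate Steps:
$\frac{1}{166271 \cdot 1 + 747938} = \frac{1}{166271 + 747938} = \frac{1}{914209}$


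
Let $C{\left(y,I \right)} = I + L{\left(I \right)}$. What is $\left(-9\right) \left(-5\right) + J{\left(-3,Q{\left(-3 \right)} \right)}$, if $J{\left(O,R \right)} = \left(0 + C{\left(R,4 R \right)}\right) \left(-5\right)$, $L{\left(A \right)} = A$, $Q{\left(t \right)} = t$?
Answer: $165$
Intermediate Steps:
$C{\left(y,I \right)} = 2 I$ ($C{\left(y,I \right)} = I + I = 2 I$)
$J{\left(O,R \right)} = - 40 R$ ($J{\left(O,R \right)} = \left(0 + 2 \cdot 4 R\right) \left(-5\right) = \left(0 + 8 R\right) \left(-5\right) = 8 R \left(-5\right) = - 40 R$)
$\left(-9\right) \left(-5\right) + J{\left(-3,Q{\left(-3 \right)} \right)} = \left(-9\right) \left(-5\right) - -120 = 45 + 120 = 165$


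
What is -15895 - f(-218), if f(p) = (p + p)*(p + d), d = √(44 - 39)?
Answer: -110943 + 436*√5 ≈ -1.0997e+5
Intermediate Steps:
d = √5 ≈ 2.2361
f(p) = 2*p*(p + √5) (f(p) = (p + p)*(p + √5) = (2*p)*(p + √5) = 2*p*(p + √5))
-15895 - f(-218) = -15895 - 2*(-218)*(-218 + √5) = -15895 - (95048 - 436*√5) = -15895 + (-95048 + 436*√5) = -110943 + 436*√5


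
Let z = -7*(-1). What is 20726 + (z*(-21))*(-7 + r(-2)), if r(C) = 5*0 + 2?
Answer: 21461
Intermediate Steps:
r(C) = 2 (r(C) = 0 + 2 = 2)
z = 7
20726 + (z*(-21))*(-7 + r(-2)) = 20726 + (7*(-21))*(-7 + 2) = 20726 - 147*(-5) = 20726 + 735 = 21461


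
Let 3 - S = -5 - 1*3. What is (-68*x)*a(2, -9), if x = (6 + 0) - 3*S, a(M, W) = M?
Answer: 3672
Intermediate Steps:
S = 11 (S = 3 - (-5 - 1*3) = 3 - (-5 - 3) = 3 - 1*(-8) = 3 + 8 = 11)
x = -27 (x = (6 + 0) - 3*11 = 6 - 33 = -27)
(-68*x)*a(2, -9) = -68*(-27)*2 = 1836*2 = 3672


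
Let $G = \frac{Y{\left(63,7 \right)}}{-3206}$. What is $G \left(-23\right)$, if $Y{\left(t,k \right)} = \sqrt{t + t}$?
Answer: $\frac{69 \sqrt{14}}{3206} \approx 0.080528$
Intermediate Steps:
$Y{\left(t,k \right)} = \sqrt{2} \sqrt{t}$ ($Y{\left(t,k \right)} = \sqrt{2 t} = \sqrt{2} \sqrt{t}$)
$G = - \frac{3 \sqrt{14}}{3206}$ ($G = \frac{\sqrt{2} \sqrt{63}}{-3206} = \sqrt{2} \cdot 3 \sqrt{7} \left(- \frac{1}{3206}\right) = 3 \sqrt{14} \left(- \frac{1}{3206}\right) = - \frac{3 \sqrt{14}}{3206} \approx -0.0035012$)
$G \left(-23\right) = - \frac{3 \sqrt{14}}{3206} \left(-23\right) = \frac{69 \sqrt{14}}{3206}$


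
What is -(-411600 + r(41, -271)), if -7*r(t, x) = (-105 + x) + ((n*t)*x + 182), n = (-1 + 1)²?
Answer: 2881006/7 ≈ 4.1157e+5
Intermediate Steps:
n = 0 (n = 0² = 0)
r(t, x) = -11 - x/7 (r(t, x) = -((-105 + x) + ((0*t)*x + 182))/7 = -((-105 + x) + (0*x + 182))/7 = -((-105 + x) + (0 + 182))/7 = -((-105 + x) + 182)/7 = -(77 + x)/7 = -11 - x/7)
-(-411600 + r(41, -271)) = -(-411600 + (-11 - ⅐*(-271))) = -(-411600 + (-11 + 271/7)) = -(-411600 + 194/7) = -1*(-2881006/7) = 2881006/7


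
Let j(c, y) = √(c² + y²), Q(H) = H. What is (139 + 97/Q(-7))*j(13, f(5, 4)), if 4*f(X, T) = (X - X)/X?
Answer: 11388/7 ≈ 1626.9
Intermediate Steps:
f(X, T) = 0 (f(X, T) = ((X - X)/X)/4 = (0/X)/4 = (¼)*0 = 0)
(139 + 97/Q(-7))*j(13, f(5, 4)) = (139 + 97/(-7))*√(13² + 0²) = (139 + 97*(-⅐))*√(169 + 0) = (139 - 97/7)*√169 = (876/7)*13 = 11388/7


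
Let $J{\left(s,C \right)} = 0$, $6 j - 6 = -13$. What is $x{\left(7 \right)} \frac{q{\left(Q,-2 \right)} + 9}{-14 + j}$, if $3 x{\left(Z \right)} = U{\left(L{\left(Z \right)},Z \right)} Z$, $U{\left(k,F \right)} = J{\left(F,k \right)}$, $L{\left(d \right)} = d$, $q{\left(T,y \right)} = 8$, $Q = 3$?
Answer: $0$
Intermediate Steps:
$j = - \frac{7}{6}$ ($j = 1 + \frac{1}{6} \left(-13\right) = 1 - \frac{13}{6} = - \frac{7}{6} \approx -1.1667$)
$U{\left(k,F \right)} = 0$
$x{\left(Z \right)} = 0$ ($x{\left(Z \right)} = \frac{0 Z}{3} = \frac{1}{3} \cdot 0 = 0$)
$x{\left(7 \right)} \frac{q{\left(Q,-2 \right)} + 9}{-14 + j} = 0 \frac{8 + 9}{-14 - \frac{7}{6}} = 0 \frac{17}{- \frac{91}{6}} = 0 \cdot 17 \left(- \frac{6}{91}\right) = 0 \left(- \frac{102}{91}\right) = 0$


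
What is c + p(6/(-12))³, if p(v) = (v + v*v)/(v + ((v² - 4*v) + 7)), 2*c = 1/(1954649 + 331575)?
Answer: -4529573/196043708000 ≈ -2.3105e-5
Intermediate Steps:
c = 1/4572448 (c = 1/(2*(1954649 + 331575)) = (½)/2286224 = (½)*(1/2286224) = 1/4572448 ≈ 2.1870e-7)
p(v) = (v + v²)/(7 + v² - 3*v) (p(v) = (v + v²)/(v + (7 + v² - 4*v)) = (v + v²)/(7 + v² - 3*v))
c + p(6/(-12))³ = 1/4572448 + ((6/(-12))*(1 + 6/(-12))/(7 + (6/(-12))² - 18/(-12)))³ = 1/4572448 + ((6*(-1/12))*(1 + 6*(-1/12))/(7 + (6*(-1/12))² - 18*(-1)/12))³ = 1/4572448 + (-(1 - ½)/(2*(7 + (-½)² - 3*(-½))))³ = 1/4572448 + (-½*½/(7 + ¼ + 3/2))³ = 1/4572448 + (-½*½/35/4)³ = 1/4572448 + (-½*4/35*½)³ = 1/4572448 + (-1/35)³ = 1/4572448 - 1/42875 = -4529573/196043708000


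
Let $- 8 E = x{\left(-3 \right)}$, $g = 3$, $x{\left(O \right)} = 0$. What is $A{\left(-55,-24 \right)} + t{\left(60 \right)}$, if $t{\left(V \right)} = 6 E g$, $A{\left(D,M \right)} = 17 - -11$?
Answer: $28$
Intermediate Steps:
$A{\left(D,M \right)} = 28$ ($A{\left(D,M \right)} = 17 + 11 = 28$)
$E = 0$ ($E = \left(- \frac{1}{8}\right) 0 = 0$)
$t{\left(V \right)} = 0$ ($t{\left(V \right)} = 6 \cdot 0 \cdot 3 = 0 \cdot 3 = 0$)
$A{\left(-55,-24 \right)} + t{\left(60 \right)} = 28 + 0 = 28$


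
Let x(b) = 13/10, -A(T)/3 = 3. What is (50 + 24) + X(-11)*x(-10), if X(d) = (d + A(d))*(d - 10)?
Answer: 620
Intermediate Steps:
A(T) = -9 (A(T) = -3*3 = -9)
X(d) = (-10 + d)*(-9 + d) (X(d) = (d - 9)*(d - 10) = (-9 + d)*(-10 + d) = (-10 + d)*(-9 + d))
x(b) = 13/10 (x(b) = 13*(⅒) = 13/10)
(50 + 24) + X(-11)*x(-10) = (50 + 24) + (90 + (-11)² - 19*(-11))*(13/10) = 74 + (90 + 121 + 209)*(13/10) = 74 + 420*(13/10) = 74 + 546 = 620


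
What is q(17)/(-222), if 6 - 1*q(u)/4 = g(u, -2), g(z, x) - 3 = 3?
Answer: 0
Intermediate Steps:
g(z, x) = 6 (g(z, x) = 3 + 3 = 6)
q(u) = 0 (q(u) = 24 - 4*6 = 24 - 24 = 0)
q(17)/(-222) = 0/(-222) = 0*(-1/222) = 0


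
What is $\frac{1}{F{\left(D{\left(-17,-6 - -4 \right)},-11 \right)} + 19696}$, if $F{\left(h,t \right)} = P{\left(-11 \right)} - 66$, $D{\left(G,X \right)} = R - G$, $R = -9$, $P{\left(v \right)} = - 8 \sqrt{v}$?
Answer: $\frac{9815}{192668802} + \frac{2 i \sqrt{11}}{96334401} \approx 5.0942 \cdot 10^{-5} + 6.8856 \cdot 10^{-8} i$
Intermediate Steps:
$D{\left(G,X \right)} = -9 - G$
$F{\left(h,t \right)} = -66 - 8 i \sqrt{11}$ ($F{\left(h,t \right)} = - 8 \sqrt{-11} - 66 = - 8 i \sqrt{11} - 66 = -66 - 8 i \sqrt{11}$)
$\frac{1}{F{\left(D{\left(-17,-6 - -4 \right)},-11 \right)} + 19696} = \frac{1}{\left(-66 - 8 i \sqrt{11}\right) + 19696} = \frac{1}{19630 - 8 i \sqrt{11}}$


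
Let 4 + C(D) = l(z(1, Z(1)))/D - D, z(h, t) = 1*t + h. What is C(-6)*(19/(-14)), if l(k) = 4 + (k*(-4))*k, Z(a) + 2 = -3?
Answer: -114/7 ≈ -16.286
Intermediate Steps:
Z(a) = -5 (Z(a) = -2 - 3 = -5)
z(h, t) = h + t (z(h, t) = t + h = h + t)
l(k) = 4 - 4*k² (l(k) = 4 + (-4*k)*k = 4 - 4*k²)
C(D) = -4 - D - 60/D (C(D) = -4 + ((4 - 4*(1 - 5)²)/D - D) = -4 + ((4 - 4*(-4)²)/D - D) = -4 + ((4 - 4*16)/D - D) = -4 + ((4 - 64)/D - D) = -4 + (-60/D - D) = -4 + (-D - 60/D) = -4 - D - 60/D)
C(-6)*(19/(-14)) = (-4 - 1*(-6) - 60/(-6))*(19/(-14)) = (-4 + 6 - 60*(-⅙))*(19*(-1/14)) = (-4 + 6 + 10)*(-19/14) = 12*(-19/14) = -114/7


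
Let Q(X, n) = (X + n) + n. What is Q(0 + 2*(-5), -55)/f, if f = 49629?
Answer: -40/16543 ≈ -0.0024179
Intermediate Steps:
Q(X, n) = X + 2*n
Q(0 + 2*(-5), -55)/f = ((0 + 2*(-5)) + 2*(-55))/49629 = ((0 - 10) - 110)*(1/49629) = (-10 - 110)*(1/49629) = -120*1/49629 = -40/16543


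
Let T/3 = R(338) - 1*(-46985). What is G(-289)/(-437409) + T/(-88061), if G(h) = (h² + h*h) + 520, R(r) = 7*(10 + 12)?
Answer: -8512527315/4279852661 ≈ -1.9890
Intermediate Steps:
R(r) = 154 (R(r) = 7*22 = 154)
T = 141417 (T = 3*(154 - 1*(-46985)) = 3*(154 + 46985) = 3*47139 = 141417)
G(h) = 520 + 2*h² (G(h) = (h² + h²) + 520 = 2*h² + 520 = 520 + 2*h²)
G(-289)/(-437409) + T/(-88061) = (520 + 2*(-289)²)/(-437409) + 141417/(-88061) = (520 + 2*83521)*(-1/437409) + 141417*(-1/88061) = (520 + 167042)*(-1/437409) - 141417/88061 = 167562*(-1/437409) - 141417/88061 = -18618/48601 - 141417/88061 = -8512527315/4279852661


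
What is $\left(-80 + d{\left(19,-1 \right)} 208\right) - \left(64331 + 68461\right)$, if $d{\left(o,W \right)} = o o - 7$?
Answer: $-59240$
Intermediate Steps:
$d{\left(o,W \right)} = -7 + o^{2}$ ($d{\left(o,W \right)} = o^{2} - 7 = -7 + o^{2}$)
$\left(-80 + d{\left(19,-1 \right)} 208\right) - \left(64331 + 68461\right) = \left(-80 + \left(-7 + 19^{2}\right) 208\right) - \left(64331 + 68461\right) = \left(-80 + \left(-7 + 361\right) 208\right) - 132792 = \left(-80 + 354 \cdot 208\right) - 132792 = \left(-80 + 73632\right) - 132792 = 73552 - 132792 = -59240$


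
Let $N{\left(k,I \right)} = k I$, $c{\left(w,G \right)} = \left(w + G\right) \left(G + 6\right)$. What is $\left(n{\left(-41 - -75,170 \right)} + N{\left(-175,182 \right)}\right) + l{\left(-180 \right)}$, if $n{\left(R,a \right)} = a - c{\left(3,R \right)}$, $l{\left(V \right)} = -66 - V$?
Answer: $-33046$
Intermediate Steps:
$c{\left(w,G \right)} = \left(6 + G\right) \left(G + w\right)$ ($c{\left(w,G \right)} = \left(G + w\right) \left(6 + G\right) = \left(6 + G\right) \left(G + w\right)$)
$n{\left(R,a \right)} = -18 + a - R^{2} - 9 R$ ($n{\left(R,a \right)} = a - \left(R^{2} + 6 R + 6 \cdot 3 + R 3\right) = a - \left(R^{2} + 6 R + 18 + 3 R\right) = a - \left(18 + R^{2} + 9 R\right) = -18 + a - R^{2} - 9 R$)
$N{\left(k,I \right)} = I k$
$\left(n{\left(-41 - -75,170 \right)} + N{\left(-175,182 \right)}\right) + l{\left(-180 \right)} = \left(\left(-18 + 170 - \left(-41 - -75\right)^{2} - 9 \left(-41 - -75\right)\right) + 182 \left(-175\right)\right) - -114 = \left(\left(-18 + 170 - \left(-41 + 75\right)^{2} - 9 \left(-41 + 75\right)\right) - 31850\right) + \left(-66 + 180\right) = \left(\left(-18 + 170 - 34^{2} - 306\right) - 31850\right) + 114 = \left(\left(-18 + 170 - 1156 - 306\right) - 31850\right) + 114 = \left(-1310 - 31850\right) + 114 = -33160 + 114 = -33046$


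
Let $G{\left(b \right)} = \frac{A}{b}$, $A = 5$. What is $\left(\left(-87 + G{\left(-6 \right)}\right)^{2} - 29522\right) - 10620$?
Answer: $- \frac{1167383}{36} \approx -32427.0$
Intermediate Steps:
$G{\left(b \right)} = \frac{5}{b}$
$\left(\left(-87 + G{\left(-6 \right)}\right)^{2} - 29522\right) - 10620 = \left(\left(-87 + \frac{5}{-6}\right)^{2} - 29522\right) - 10620 = \left(\left(-87 + 5 \left(- \frac{1}{6}\right)\right)^{2} - 29522\right) - 10620 = \left(\left(-87 - \frac{5}{6}\right)^{2} - 29522\right) - 10620 = \left(\left(- \frac{527}{6}\right)^{2} - 29522\right) - 10620 = \left(\frac{277729}{36} - 29522\right) - 10620 = - \frac{785063}{36} - 10620 = - \frac{1167383}{36}$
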